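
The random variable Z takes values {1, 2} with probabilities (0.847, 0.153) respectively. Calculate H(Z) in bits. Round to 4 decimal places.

0.6173 bits

H(Z) = −Σ p·log₂ p.
  −(0.847)·log₂(0.847) = 0.20291
  −(0.153)·log₂(0.153) = 0.41438
Sum: 0.20291 + 0.41438 = 0.6173 bits.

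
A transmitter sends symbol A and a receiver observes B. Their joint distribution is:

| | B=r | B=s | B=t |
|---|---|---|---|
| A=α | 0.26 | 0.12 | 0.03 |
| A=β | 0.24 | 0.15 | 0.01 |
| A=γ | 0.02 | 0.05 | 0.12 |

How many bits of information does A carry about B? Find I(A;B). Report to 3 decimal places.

Marginals: p(A) = (0.4100, 0.4000, 0.1900), p(B) = (0.5200, 0.3200, 0.1600).
I(A;B) = H(A) + H(B) − H(A,B).
H(A) = 1.5114, H(B) = 1.4396, H(A,B) = 2.6913.
I(A;B) = 1.5114 + 1.4396 − 2.6913 = 0.260 bits.

0.260 bits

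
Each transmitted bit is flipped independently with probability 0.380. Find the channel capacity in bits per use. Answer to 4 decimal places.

Binary symmetric channel: C = 1 − h₂(ε) where h₂ is the binary entropy function.
h₂(0.380) = −0.380·log₂0.380 − 0.620·log₂0.620 = 0.9580.
C = 1 − 0.9580 = 0.0420 bits per channel use.

0.0420 bits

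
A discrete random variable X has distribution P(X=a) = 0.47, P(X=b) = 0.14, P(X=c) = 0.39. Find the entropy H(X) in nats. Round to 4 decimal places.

H(X) = −Σ p·ln p.
  −(0.47)·ln(0.47) = 0.35486
  −(0.14)·ln(0.14) = 0.27526
  −(0.39)·ln(0.39) = 0.36723
Sum: 0.35486 + 0.27526 + 0.36723 = 0.9973 nats.

0.9973 nats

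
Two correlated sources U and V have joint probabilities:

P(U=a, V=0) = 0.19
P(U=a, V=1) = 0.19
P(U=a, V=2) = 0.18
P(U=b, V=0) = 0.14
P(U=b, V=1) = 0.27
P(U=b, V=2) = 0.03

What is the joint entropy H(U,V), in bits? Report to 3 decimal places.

2.415 bits

H(U,V) = −Σ p(x,y)·log₂ p(x,y) over all 6 cells.
  cell (a,0): −0.19·log₂0.19 = 0.4552
  cell (a,1): −0.19·log₂0.19 = 0.4552
  cell (a,2): −0.18·log₂0.18 = 0.4453
  cell (b,0): −0.14·log₂0.14 = 0.3971
  cell (b,1): −0.27·log₂0.27 = 0.5100
  cell (b,2): −0.03·log₂0.03 = 0.1518
Sum = 2.415 bits.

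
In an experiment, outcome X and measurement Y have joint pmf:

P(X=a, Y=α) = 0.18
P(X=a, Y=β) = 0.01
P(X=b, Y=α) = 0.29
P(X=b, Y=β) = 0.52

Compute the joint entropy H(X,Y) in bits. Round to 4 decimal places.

1.5202 bits

H(X,Y) = −Σ p(x,y)·log₂ p(x,y) over all 4 cells.
  cell (a,α): −0.18·log₂0.18 = 0.44531
  cell (a,β): −0.01·log₂0.01 = 0.06644
  cell (b,α): −0.29·log₂0.29 = 0.51790
  cell (b,β): −0.52·log₂0.52 = 0.49058
Sum = 1.5202 bits.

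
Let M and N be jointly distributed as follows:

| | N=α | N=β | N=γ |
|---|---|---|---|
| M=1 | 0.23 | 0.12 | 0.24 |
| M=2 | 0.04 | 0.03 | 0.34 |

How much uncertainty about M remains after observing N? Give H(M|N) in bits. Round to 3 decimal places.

Marginals: p(M) = (0.5900, 0.4100), p(N) = (0.2700, 0.1500, 0.5800).
H(M|N) = Σ p(N) · H(M|N=·).
  N=α: p=0.2700, H(M|N=α) = 0.6052
  N=β: p=0.1500, H(M|N=β) = 0.7219
  N=γ: p=0.5800, H(M|N=γ) = 0.9784
Weighted sum = 0.839 bits.

0.839 bits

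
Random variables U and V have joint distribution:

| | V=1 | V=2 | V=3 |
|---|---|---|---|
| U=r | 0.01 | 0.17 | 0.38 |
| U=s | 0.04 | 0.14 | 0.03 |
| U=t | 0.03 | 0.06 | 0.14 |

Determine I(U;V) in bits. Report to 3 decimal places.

Marginals: p(U) = (0.5600, 0.2100, 0.2300), p(V) = (0.0800, 0.3700, 0.5500).
I(U;V) = H(U) + H(V) − H(U,V).
H(U) = 1.4289, H(V) = 1.2966, H(U,V) = 2.5585.
I(U;V) = 1.4289 + 1.2966 − 2.5585 = 0.167 bits.

0.167 bits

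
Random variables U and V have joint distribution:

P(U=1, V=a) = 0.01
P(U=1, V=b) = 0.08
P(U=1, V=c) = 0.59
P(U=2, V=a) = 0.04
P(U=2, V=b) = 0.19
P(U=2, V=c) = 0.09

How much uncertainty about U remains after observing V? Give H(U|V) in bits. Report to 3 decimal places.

Marginals: p(U) = (0.6800, 0.3200), p(V) = (0.0500, 0.2700, 0.6800).
H(U|V) = Σ p(V) · H(U|V=·).
  V=a: p=0.0500, H(U|V=a) = 0.7219
  V=b: p=0.2700, H(U|V=b) = 0.8767
  V=c: p=0.6800, H(U|V=c) = 0.5639
Weighted sum = 0.656 bits.

0.656 bits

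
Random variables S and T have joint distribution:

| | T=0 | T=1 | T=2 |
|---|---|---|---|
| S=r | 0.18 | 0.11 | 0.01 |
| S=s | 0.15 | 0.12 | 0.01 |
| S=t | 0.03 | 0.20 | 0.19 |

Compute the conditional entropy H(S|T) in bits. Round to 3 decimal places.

Chain rule: H(S|T) = H(S,T) − H(T).
Marginals: p(S) = (0.3000, 0.2800, 0.4200), p(T) = (0.3600, 0.4300, 0.2100).
H(S,T) = 2.7775 bits; H(T) = 1.5270 bits.
H(S|T) = 2.7775 − 1.5270 = 1.250 bits.

1.250 bits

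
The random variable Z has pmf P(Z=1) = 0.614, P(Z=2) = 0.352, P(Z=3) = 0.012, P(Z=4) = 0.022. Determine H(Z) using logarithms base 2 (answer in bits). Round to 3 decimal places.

1.160 bits

H(Z) = −Σ p·log₂ p.
  −(0.614)·log₂(0.614) = 0.4321
  −(0.352)·log₂(0.352) = 0.5302
  −(0.012)·log₂(0.012) = 0.0766
  −(0.022)·log₂(0.022) = 0.1211
Sum: 0.4321 + 0.5302 + 0.0766 + 0.1211 = 1.160 bits.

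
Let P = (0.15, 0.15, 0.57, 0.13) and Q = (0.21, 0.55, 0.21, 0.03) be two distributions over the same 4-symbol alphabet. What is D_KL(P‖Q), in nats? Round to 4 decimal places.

0.5144 nats

D(P‖Q) = Σ p·ln(p/q).
  0.15·ln(0.15/0.21) = -0.05047
  0.15·ln(0.15/0.55) = -0.19489
  0.57·ln(0.57/0.21) = 0.56916
  0.13·ln(0.13/0.03) = 0.19062
D(P‖Q) = 0.5144 nats.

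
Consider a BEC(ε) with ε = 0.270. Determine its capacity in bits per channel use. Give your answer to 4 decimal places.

Binary erasure channel: capacity C = 1 − ε.
C = 1 − 0.270 = 0.7300 bits per channel use.

0.7300 bits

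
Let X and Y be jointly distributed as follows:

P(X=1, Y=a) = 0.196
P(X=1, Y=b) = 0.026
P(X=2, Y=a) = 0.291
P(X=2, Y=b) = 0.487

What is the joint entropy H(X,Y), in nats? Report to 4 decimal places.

H(X,Y) = −Σ p(x,y)·ln p(x,y) over all 4 cells.
  cell (1,a): −0.196·ln0.196 = 0.31941
  cell (1,b): −0.026·ln0.026 = 0.09489
  cell (2,a): −0.291·ln0.291 = 0.35922
  cell (2,b): −0.487·ln0.487 = 0.35039
Sum = 1.1239 nats.

1.1239 nats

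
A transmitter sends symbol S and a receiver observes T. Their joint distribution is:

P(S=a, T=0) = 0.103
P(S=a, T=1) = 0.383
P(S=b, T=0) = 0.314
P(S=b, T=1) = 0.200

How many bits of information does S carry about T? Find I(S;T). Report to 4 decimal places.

0.1223 bits

Marginals: p(S) = (0.4860, 0.5140), p(T) = (0.4170, 0.5830).
I(S;T) = Σ p(x,y)·log₂[p(x,y)/(p(x)p(y))].
  (a,0): 0.103·log₂(0.5082) = -0.10057
  (a,1): 0.383·log₂(1.3517) = 0.16654
  (b,0): 0.314·log₂(1.4650) = 0.17298
  (b,1): 0.200·log₂(0.6674) = -0.11667
Sum = 0.1223 bits.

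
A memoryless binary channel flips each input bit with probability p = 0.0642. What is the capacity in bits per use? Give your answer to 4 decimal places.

0.6561 bits

Binary symmetric channel: C = 1 − h₂(ε) where h₂ is the binary entropy function.
h₂(0.0642) = −0.0642·log₂0.0642 − 0.9358·log₂0.9358 = 0.3439.
C = 1 − 0.3439 = 0.6561 bits per channel use.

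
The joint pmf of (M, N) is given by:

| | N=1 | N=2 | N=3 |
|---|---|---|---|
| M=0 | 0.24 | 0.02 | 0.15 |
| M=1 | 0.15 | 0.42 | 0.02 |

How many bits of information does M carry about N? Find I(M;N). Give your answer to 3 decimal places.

Marginals: p(M) = (0.4100, 0.5900), p(N) = (0.3900, 0.4400, 0.1700).
I(M;N) = H(M) + H(N) − H(M,N).
H(M) = 0.9765, H(N) = 1.4855, H(M,N) = 2.0666.
I(M;N) = 0.9765 + 1.4855 − 2.0666 = 0.395 bits.

0.395 bits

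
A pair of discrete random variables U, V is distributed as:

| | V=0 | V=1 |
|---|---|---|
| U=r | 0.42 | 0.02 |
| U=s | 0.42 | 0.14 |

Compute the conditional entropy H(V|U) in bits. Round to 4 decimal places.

0.5717 bits

Chain rule: H(V|U) = H(U,V) − H(U).
Marginals: p(U) = (0.4400, 0.5600), p(V) = (0.8400, 0.1600).
H(U,V) = 1.5613 bits; H(U) = 0.9896 bits.
H(V|U) = 1.5613 − 0.9896 = 0.5717 bits.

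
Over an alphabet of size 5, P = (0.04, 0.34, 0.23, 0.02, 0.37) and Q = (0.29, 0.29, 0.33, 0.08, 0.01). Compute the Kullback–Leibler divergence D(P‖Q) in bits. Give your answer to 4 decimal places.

1.7314 bits

D(P‖Q) = Σ p·log₂(p/q).
  0.04·log₂(0.04/0.29) = -0.11432
  0.34·log₂(0.34/0.29) = 0.07802
  0.23·log₂(0.23/0.33) = -0.11979
  0.02·log₂(0.02/0.08) = -0.04000
  0.37·log₂(0.37/0.01) = 1.92750
D(P‖Q) = 1.7314 bits.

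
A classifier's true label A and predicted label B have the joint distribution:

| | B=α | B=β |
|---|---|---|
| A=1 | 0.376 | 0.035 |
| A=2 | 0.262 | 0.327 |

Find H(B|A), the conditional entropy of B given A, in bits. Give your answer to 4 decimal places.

0.7565 bits

Marginals: p(A) = (0.4110, 0.5890), p(B) = (0.6380, 0.3620).
H(B|A) = Σ p(A) · H(B|A=·).
  A=1: p=0.4110, H(B|A=1) = 0.4201
  A=2: p=0.5890, H(B|A=2) = 0.9912
Weighted sum = 0.7565 bits.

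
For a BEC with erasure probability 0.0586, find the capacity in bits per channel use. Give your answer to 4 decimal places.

Binary erasure channel: capacity C = 1 − ε.
C = 1 − 0.0586 = 0.9414 bits per channel use.

0.9414 bits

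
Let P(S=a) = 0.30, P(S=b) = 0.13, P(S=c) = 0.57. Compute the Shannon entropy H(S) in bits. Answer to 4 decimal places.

1.3660 bits

H(S) = −Σ p·log₂ p.
  −(0.30)·log₂(0.30) = 0.52109
  −(0.13)·log₂(0.13) = 0.38264
  −(0.57)·log₂(0.57) = 0.46225
Sum: 0.52109 + 0.38264 + 0.46225 = 1.3660 bits.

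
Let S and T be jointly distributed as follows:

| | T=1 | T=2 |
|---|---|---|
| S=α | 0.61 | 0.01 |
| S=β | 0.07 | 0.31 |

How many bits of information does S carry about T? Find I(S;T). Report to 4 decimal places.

0.5686 bits

Marginals: p(S) = (0.6200, 0.3800), p(T) = (0.6800, 0.3200).
I(S;T) = H(S) + H(T) − H(S,T).
H(S) = 0.9580, H(T) = 0.9044, H(S,T) = 1.2938.
I(S;T) = 0.9580 + 0.9044 − 1.2938 = 0.5686 bits.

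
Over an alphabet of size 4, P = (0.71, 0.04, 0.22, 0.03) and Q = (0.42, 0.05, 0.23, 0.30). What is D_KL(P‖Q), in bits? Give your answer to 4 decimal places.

D(P‖Q) = Σ p·log₂(p/q).
  0.71·log₂(0.71/0.42) = 0.53778
  0.04·log₂(0.04/0.05) = -0.01288
  0.22·log₂(0.22/0.23) = -0.01411
  0.03·log₂(0.03/0.30) = -0.09966
D(P‖Q) = 0.4111 bits.

0.4111 bits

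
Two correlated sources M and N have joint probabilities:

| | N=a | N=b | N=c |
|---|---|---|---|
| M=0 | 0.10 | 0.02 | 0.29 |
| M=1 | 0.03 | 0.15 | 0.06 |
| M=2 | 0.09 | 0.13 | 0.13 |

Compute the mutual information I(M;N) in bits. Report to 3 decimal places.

0.215 bits

Marginals: p(M) = (0.4100, 0.2400, 0.3500), p(N) = (0.2200, 0.3000, 0.4800).
I(M;N) = H(M) + H(N) − H(M,N).
H(M) = 1.5516, H(N) = 1.5099, H(M,N) = 2.8468.
I(M;N) = 1.5516 + 1.5099 − 2.8468 = 0.215 bits.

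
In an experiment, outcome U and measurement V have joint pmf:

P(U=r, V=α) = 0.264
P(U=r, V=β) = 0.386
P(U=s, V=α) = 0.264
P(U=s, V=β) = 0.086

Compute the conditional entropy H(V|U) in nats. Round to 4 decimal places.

0.6342 nats

Marginals: p(U) = (0.6500, 0.3500), p(V) = (0.5280, 0.4720).
H(V|U) = Σ p(U) · H(V|U=·).
  U=r: p=0.6500, H(V|U=r) = 0.6754
  U=s: p=0.3500, H(V|U=s) = 0.5576
Weighted sum = 0.6342 nats.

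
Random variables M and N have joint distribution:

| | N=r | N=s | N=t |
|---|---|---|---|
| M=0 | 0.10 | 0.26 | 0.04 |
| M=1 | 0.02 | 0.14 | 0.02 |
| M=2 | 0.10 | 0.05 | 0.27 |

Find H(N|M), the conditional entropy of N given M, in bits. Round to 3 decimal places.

Marginals: p(M) = (0.4000, 0.1800, 0.4200), p(N) = (0.2200, 0.4500, 0.3300).
H(N|M) = Σ p(M) · H(N|M=·).
  M=0: p=0.4000, H(N|M=0) = 1.2362
  M=1: p=0.1800, H(N|M=1) = 0.9864
  M=2: p=0.4200, H(N|M=2) = 1.2682
Weighted sum = 1.205 bits.

1.205 bits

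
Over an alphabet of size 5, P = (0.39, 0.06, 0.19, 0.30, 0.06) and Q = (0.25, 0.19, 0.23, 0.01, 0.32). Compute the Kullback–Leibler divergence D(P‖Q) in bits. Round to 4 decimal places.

D(P‖Q) = Σ p·log₂(p/q).
  0.39·log₂(0.39/0.25) = 0.25020
  0.06·log₂(0.06/0.19) = -0.09978
  0.19·log₂(0.19/0.23) = -0.05237
  0.30·log₂(0.30/0.01) = 1.47207
  0.06·log₂(0.06/0.32) = -0.14490
D(P‖Q) = 1.4252 bits.

1.4252 bits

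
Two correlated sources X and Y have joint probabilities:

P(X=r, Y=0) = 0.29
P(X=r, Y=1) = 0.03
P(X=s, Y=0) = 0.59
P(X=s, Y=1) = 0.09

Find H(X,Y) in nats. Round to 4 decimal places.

0.9922 nats

H(X,Y) = −Σ p(x,y)·ln p(x,y) over all 4 cells.
  cell (r,0): −0.29·ln0.29 = 0.35898
  cell (r,1): −0.03·ln0.03 = 0.10520
  cell (s,0): −0.59·ln0.59 = 0.31130
  cell (s,1): −0.09·ln0.09 = 0.21672
Sum = 0.9922 nats.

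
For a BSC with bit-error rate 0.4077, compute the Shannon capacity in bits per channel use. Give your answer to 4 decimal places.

0.0247 bits

Binary symmetric channel: C = 1 − h₂(ε) where h₂ is the binary entropy function.
h₂(0.4077) = −0.4077·log₂0.4077 − 0.5923·log₂0.5923 = 0.9753.
C = 1 − 0.9753 = 0.0247 bits per channel use.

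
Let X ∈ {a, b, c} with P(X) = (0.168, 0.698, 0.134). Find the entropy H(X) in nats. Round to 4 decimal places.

0.8200 nats

H(X) = −Σ p·ln p.
  −(0.168)·ln(0.168) = 0.29968
  −(0.698)·ln(0.698) = 0.25096
  −(0.134)·ln(0.134) = 0.26933
Sum: 0.29968 + 0.25096 + 0.26933 = 0.8200 nats.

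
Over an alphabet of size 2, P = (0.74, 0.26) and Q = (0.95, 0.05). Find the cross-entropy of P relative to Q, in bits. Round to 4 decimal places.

H(P,Q) = −Σ p·log₂ q.
  −0.74·log₂(0.95) = 0.05476
  −0.26·log₂(0.05) = 1.12370
H(P,Q) = 1.1785 bits.

1.1785 bits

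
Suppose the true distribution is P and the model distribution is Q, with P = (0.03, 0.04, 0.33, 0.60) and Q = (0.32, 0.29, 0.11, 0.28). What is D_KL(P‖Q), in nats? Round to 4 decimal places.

D(P‖Q) = Σ p·ln(p/q).
  0.03·ln(0.03/0.32) = -0.07101
  0.04·ln(0.04/0.29) = -0.07924
  0.33·ln(0.33/0.11) = 0.36254
  0.60·ln(0.60/0.28) = 0.45728
D(P‖Q) = 0.6696 nats.

0.6696 nats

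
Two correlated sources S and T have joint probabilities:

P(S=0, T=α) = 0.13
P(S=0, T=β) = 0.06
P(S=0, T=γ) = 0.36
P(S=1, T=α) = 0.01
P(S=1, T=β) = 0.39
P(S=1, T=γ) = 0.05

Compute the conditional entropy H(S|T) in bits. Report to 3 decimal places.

0.526 bits

Chain rule: H(S|T) = H(S,T) − H(T).
Marginals: p(S) = (0.5500, 0.4500), p(T) = (0.1400, 0.4500, 0.4100).
H(S,T) = 1.9691 bits; H(T) = 1.4429 bits.
H(S|T) = 1.9691 − 1.4429 = 0.526 bits.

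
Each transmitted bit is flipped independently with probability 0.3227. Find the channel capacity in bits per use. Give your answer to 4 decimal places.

0.0927 bits

Binary symmetric channel: C = 1 − h₂(ε) where h₂ is the binary entropy function.
h₂(0.3227) = −0.3227·log₂0.3227 − 0.6773·log₂0.6773 = 0.9073.
C = 1 − 0.9073 = 0.0927 bits per channel use.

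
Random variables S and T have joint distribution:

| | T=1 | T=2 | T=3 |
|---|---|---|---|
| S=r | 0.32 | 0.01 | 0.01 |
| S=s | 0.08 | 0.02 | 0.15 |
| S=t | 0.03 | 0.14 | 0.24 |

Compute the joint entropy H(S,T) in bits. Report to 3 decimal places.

H(S,T) = −Σ p(x,y)·log₂ p(x,y) over all 9 cells.
  cell (r,1): −0.32·log₂0.32 = 0.5260
  cell (r,2): −0.01·log₂0.01 = 0.0664
  cell (r,3): −0.01·log₂0.01 = 0.0664
  cell (s,1): −0.08·log₂0.08 = 0.2915
  cell (s,2): −0.02·log₂0.02 = 0.1129
  cell (s,3): −0.15·log₂0.15 = 0.4105
  cell (t,1): −0.03·log₂0.03 = 0.1518
  cell (t,2): −0.14·log₂0.14 = 0.3971
  cell (t,3): −0.24·log₂0.24 = 0.4941
Sum = 2.517 bits.

2.517 bits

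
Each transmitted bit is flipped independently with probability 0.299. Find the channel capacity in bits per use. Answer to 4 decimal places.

0.1199 bits

Binary symmetric channel: C = 1 − h₂(ε) where h₂ is the binary entropy function.
h₂(0.299) = −0.299·log₂0.299 − 0.701·log₂0.701 = 0.8801.
C = 1 − 0.8801 = 0.1199 bits per channel use.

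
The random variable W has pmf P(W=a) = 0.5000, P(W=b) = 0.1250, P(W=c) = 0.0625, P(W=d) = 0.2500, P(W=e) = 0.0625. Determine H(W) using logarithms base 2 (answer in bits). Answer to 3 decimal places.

1.875 bits

H(W) = −Σ p·log₂ p.
  −(0.5000)·log₂(0.5000) = 0.5000
  −(0.1250)·log₂(0.1250) = 0.3750
  −(0.0625)·log₂(0.0625) = 0.2500
  −(0.2500)·log₂(0.2500) = 0.5000
  −(0.0625)·log₂(0.0625) = 0.2500
Sum: 0.5000 + 0.3750 + 0.2500 + 0.5000 + 0.2500 = 1.875 bits.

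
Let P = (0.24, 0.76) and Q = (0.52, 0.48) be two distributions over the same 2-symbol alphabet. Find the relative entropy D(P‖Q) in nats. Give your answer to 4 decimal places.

0.1637 nats

D(P‖Q) = Σ p·ln(p/q).
  0.24·ln(0.24/0.52) = -0.18557
  0.76·ln(0.76/0.48) = 0.34924
D(P‖Q) = 0.1637 nats.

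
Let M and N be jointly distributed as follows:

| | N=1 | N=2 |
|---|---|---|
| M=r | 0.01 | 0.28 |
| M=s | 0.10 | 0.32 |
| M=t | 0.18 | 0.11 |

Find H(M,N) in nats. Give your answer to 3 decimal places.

1.549 nats

H(M,N) = −Σ p(x,y)·ln p(x,y) over all 6 cells.
  cell (r,1): −0.01·ln0.01 = 0.0461
  cell (r,2): −0.28·ln0.28 = 0.3564
  cell (s,1): −0.10·ln0.10 = 0.2303
  cell (s,2): −0.32·ln0.32 = 0.3646
  cell (t,1): −0.18·ln0.18 = 0.3087
  cell (t,2): −0.11·ln0.11 = 0.2428
Sum = 1.549 nats.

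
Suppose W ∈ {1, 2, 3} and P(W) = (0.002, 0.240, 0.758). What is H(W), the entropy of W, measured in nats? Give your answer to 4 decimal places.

H(W) = −Σ p·ln p.
  −(0.002)·ln(0.002) = 0.01243
  −(0.240)·ln(0.240) = 0.34251
  −(0.758)·ln(0.758) = 0.21002
Sum: 0.01243 + 0.34251 + 0.21002 = 0.5650 nats.

0.5650 nats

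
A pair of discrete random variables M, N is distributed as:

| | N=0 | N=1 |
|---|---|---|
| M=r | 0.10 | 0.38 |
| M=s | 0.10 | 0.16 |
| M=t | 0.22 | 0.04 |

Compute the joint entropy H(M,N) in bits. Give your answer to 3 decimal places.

H(M,N) = −Σ p(x,y)·log₂ p(x,y) over all 6 cells.
  cell (r,0): −0.10·log₂0.10 = 0.3322
  cell (r,1): −0.38·log₂0.38 = 0.5305
  cell (s,0): −0.10·log₂0.10 = 0.3322
  cell (s,1): −0.16·log₂0.16 = 0.4230
  cell (t,0): −0.22·log₂0.22 = 0.4806
  cell (t,1): −0.04·log₂0.04 = 0.1858
Sum = 2.284 bits.

2.284 bits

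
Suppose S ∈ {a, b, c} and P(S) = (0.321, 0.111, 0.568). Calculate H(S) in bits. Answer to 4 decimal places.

H(S) = −Σ p·log₂ p.
  −(0.321)·log₂(0.321) = 0.52623
  −(0.111)·log₂(0.111) = 0.35202
  −(0.568)·log₂(0.568) = 0.46351
Sum: 0.52623 + 0.35202 + 0.46351 = 1.3418 bits.

1.3418 bits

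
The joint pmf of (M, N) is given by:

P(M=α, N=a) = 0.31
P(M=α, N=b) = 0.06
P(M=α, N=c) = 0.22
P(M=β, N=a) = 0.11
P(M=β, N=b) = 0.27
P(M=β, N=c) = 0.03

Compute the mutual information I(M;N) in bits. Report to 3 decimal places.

Marginals: p(M) = (0.5900, 0.4100), p(N) = (0.4200, 0.3300, 0.2500).
I(M;N) = H(M) + H(N) − H(M,N).
H(M) = 0.9765, H(N) = 1.5535, H(M,N) = 2.2600.
I(M;N) = 0.9765 + 1.5535 − 2.2600 = 0.270 bits.

0.270 bits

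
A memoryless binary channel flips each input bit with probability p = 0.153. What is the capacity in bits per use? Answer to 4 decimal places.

Binary symmetric channel: C = 1 − h₂(ε) where h₂ is the binary entropy function.
h₂(0.153) = −0.153·log₂0.153 − 0.847·log₂0.847 = 0.6173.
C = 1 − 0.6173 = 0.3827 bits per channel use.

0.3827 bits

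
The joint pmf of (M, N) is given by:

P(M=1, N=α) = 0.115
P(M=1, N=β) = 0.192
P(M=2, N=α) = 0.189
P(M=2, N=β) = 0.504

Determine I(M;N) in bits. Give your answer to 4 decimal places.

0.0074 bits

Marginals: p(M) = (0.3070, 0.6930), p(N) = (0.3040, 0.6960).
I(M;N) = Σ p(x,y)·log₂[p(x,y)/(p(x)p(y))].
  (1,α): 0.115·log₂(1.2322) = 0.03464
  (1,β): 0.192·log₂(0.8986) = -0.02962
  (2,α): 0.189·log₂(0.8971) = -0.02960
  (2,β): 0.504·log₂(1.0449) = 0.03196
Sum = 0.0074 bits.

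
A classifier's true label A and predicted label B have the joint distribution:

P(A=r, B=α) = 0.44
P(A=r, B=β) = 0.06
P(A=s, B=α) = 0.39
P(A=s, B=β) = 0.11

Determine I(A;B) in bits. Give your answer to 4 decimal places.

Marginals: p(A) = (0.5000, 0.5000), p(B) = (0.8300, 0.1700).
I(A;B) = Σ p(x,y)·log₂[p(x,y)/(p(x)p(y))].
  (r,α): 0.44·log₂(1.0602) = 0.03713
  (r,β): 0.06·log₂(0.7059) = -0.03015
  (s,α): 0.39·log₂(0.9398) = -0.03496
  (s,β): 0.11·log₂(1.2941) = 0.04092
Sum = 0.0129 bits.

0.0129 bits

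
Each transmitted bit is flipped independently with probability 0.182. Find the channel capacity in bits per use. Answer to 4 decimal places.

0.3156 bits

Binary symmetric channel: C = 1 − h₂(ε) where h₂ is the binary entropy function.
h₂(0.182) = −0.182·log₂0.182 − 0.818·log₂0.818 = 0.6844.
C = 1 − 0.6844 = 0.3156 bits per channel use.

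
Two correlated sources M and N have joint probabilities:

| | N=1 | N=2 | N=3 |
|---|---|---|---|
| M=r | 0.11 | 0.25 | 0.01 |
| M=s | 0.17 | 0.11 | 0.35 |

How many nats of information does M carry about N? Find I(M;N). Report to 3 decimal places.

Marginals: p(M) = (0.3700, 0.6300), p(N) = (0.2800, 0.3600, 0.3600).
I(M;N) = Σ p(x,y)·ln[p(x,y)/(p(x)p(y))].
  (r,1): 0.11·ln(1.0618) = 0.0066
  (r,2): 0.25·ln(1.8769) = 0.1574
  (r,3): 0.01·ln(0.0751) = -0.0259
  (s,1): 0.17·ln(0.9637) = -0.0063
  (s,2): 0.11·ln(0.4850) = -0.0796
  (s,3): 0.35·ln(1.5432) = 0.1519
Sum = 0.204 nats.

0.204 nats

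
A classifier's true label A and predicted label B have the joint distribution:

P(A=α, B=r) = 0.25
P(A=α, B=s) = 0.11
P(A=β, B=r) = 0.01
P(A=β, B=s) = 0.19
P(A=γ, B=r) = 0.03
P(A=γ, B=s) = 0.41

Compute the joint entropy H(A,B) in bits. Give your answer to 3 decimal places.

H(A,B) = −Σ p(x,y)·log₂ p(x,y) over all 6 cells.
  cell (α,r): −0.25·log₂0.25 = 0.5000
  cell (α,s): −0.11·log₂0.11 = 0.3503
  cell (β,r): −0.01·log₂0.01 = 0.0664
  cell (β,s): −0.19·log₂0.19 = 0.4552
  cell (γ,r): −0.03·log₂0.03 = 0.1518
  cell (γ,s): −0.41·log₂0.41 = 0.5274
Sum = 2.051 bits.

2.051 bits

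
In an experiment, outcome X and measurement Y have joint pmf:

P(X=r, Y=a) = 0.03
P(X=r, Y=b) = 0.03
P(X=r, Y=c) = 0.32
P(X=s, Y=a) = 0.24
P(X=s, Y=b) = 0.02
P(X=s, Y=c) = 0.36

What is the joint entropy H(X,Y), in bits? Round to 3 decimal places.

1.967 bits

H(X,Y) = −Σ p(x,y)·log₂ p(x,y) over all 6 cells.
  cell (r,a): −0.03·log₂0.03 = 0.1518
  cell (r,b): −0.03·log₂0.03 = 0.1518
  cell (r,c): −0.32·log₂0.32 = 0.5260
  cell (s,a): −0.24·log₂0.24 = 0.4941
  cell (s,b): −0.02·log₂0.02 = 0.1129
  cell (s,c): −0.36·log₂0.36 = 0.5306
Sum = 1.967 bits.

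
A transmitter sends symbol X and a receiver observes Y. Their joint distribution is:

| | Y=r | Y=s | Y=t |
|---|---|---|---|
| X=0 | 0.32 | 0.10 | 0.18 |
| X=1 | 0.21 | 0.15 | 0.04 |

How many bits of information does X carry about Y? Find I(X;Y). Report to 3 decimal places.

Marginals: p(X) = (0.6000, 0.4000), p(Y) = (0.5300, 0.2500, 0.2200).
I(X;Y) = H(X) + H(Y) − H(X,Y).
H(X) = 0.9710, H(Y) = 1.4660, H(X,Y) = 2.3727.
I(X;Y) = 0.9710 + 1.4660 − 2.3727 = 0.064 bits.

0.064 bits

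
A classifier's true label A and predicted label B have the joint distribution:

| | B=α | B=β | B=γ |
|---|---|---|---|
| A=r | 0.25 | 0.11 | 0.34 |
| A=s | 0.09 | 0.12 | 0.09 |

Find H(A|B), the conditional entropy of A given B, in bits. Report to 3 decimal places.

Chain rule: H(A|B) = H(A,B) − H(B).
Marginals: p(A) = (0.7000, 0.3000), p(B) = (0.3400, 0.2300, 0.4300).
H(A,B) = 2.3718 bits; H(B) = 1.5404 bits.
H(A|B) = 2.3718 − 1.5404 = 0.831 bits.

0.831 bits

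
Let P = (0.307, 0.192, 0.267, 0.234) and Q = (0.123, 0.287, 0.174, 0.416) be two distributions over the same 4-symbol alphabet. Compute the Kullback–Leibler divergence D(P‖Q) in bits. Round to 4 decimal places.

D(P‖Q) = Σ p·log₂(p/q).
  0.307·log₂(0.307/0.123) = 0.40511
  0.192·log₂(0.192/0.287) = -0.11135
  0.267·log₂(0.267/0.174) = 0.16494
  0.234·log₂(0.234/0.416) = -0.19424
D(P‖Q) = 0.2645 bits.

0.2645 bits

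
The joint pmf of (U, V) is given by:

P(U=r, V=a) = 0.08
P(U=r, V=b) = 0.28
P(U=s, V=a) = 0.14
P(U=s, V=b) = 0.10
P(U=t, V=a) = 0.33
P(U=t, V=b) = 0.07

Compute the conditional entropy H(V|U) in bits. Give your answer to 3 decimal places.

0.778 bits

Chain rule: H(V|U) = H(U,V) − H(U).
Marginals: p(U) = (0.3600, 0.2400, 0.4000), p(V) = (0.5500, 0.4500).
H(U,V) = 2.3314 bits; H(U) = 1.5535 bits.
H(V|U) = 2.3314 − 1.5535 = 0.778 bits.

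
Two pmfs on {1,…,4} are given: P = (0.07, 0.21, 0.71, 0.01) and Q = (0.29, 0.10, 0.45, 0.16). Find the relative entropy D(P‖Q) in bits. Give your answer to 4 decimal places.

0.5083 bits

D(P‖Q) = Σ p·log₂(p/q).
  0.07·log₂(0.07/0.29) = -0.14354
  0.21·log₂(0.21/0.10) = 0.22478
  0.71·log₂(0.71/0.45) = 0.46710
  0.01·log₂(0.01/0.16) = -0.04000
D(P‖Q) = 0.5083 bits.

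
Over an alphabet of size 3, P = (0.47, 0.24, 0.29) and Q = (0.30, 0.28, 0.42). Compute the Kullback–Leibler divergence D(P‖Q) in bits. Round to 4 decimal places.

0.0961 bits

D(P‖Q) = Σ p·log₂(p/q).
  0.47·log₂(0.47/0.30) = 0.30442
  0.24·log₂(0.24/0.28) = -0.05337
  0.29·log₂(0.29/0.42) = -0.15496
D(P‖Q) = 0.0961 bits.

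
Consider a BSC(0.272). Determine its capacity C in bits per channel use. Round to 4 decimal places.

0.1557 bits

Binary symmetric channel: C = 1 − h₂(ε) where h₂ is the binary entropy function.
h₂(0.272) = −0.272·log₂0.272 − 0.728·log₂0.728 = 0.8443.
C = 1 − 0.8443 = 0.1557 bits per channel use.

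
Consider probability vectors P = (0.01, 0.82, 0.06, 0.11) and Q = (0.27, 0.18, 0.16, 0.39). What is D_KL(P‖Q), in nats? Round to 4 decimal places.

D(P‖Q) = Σ p·ln(p/q).
  0.01·ln(0.01/0.27) = -0.03296
  0.82·ln(0.82/0.18) = 1.24340
  0.06·ln(0.06/0.16) = -0.05885
  0.11·ln(0.11/0.39) = -0.13922
D(P‖Q) = 1.0124 nats.

1.0124 nats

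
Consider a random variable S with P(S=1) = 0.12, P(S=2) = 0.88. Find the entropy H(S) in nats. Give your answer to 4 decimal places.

H(S) = −Σ p·ln p.
  −(0.12)·ln(0.12) = 0.25443
  −(0.88)·ln(0.88) = 0.11249
Sum: 0.25443 + 0.11249 = 0.3669 nats.

0.3669 nats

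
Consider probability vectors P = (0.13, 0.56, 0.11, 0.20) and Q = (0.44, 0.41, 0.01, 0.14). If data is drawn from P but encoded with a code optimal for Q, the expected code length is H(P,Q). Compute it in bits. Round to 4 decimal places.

2.1724 bits

H(P,Q) = −Σ p·log₂ q.
  −0.13·log₂(0.44) = 0.15398
  −0.56·log₂(0.41) = 0.72033
  −0.11·log₂(0.01) = 0.73082
  −0.20·log₂(0.14) = 0.56730
H(P,Q) = 2.1724 bits.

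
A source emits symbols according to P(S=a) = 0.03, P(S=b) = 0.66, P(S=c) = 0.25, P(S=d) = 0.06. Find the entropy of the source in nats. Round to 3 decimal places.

H(S) = −Σ p·ln p.
  −(0.03)·ln(0.03) = 0.1052
  −(0.66)·ln(0.66) = 0.2742
  −(0.25)·ln(0.25) = 0.3466
  −(0.06)·ln(0.06) = 0.1688
Sum: 0.1052 + 0.2742 + 0.3466 + 0.1688 = 0.895 nats.

0.895 nats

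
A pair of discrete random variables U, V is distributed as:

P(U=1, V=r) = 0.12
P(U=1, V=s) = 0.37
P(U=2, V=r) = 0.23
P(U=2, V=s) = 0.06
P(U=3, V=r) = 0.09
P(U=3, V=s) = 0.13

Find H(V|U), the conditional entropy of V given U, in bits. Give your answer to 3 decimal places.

Marginals: p(U) = (0.4900, 0.2900, 0.2200), p(V) = (0.4400, 0.5600).
H(V|U) = Σ p(U) · H(V|U=·).
  U=1: p=0.4900, H(V|U=1) = 0.8031
  U=2: p=0.2900, H(V|U=2) = 0.7355
  U=3: p=0.2200, H(V|U=3) = 0.9760
Weighted sum = 0.822 bits.

0.822 bits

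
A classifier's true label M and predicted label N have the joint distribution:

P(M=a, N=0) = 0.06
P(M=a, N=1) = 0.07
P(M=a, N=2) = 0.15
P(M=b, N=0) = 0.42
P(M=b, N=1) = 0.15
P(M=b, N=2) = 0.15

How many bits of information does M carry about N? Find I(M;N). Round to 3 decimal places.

0.096 bits

Marginals: p(M) = (0.2800, 0.7200), p(N) = (0.4800, 0.2200, 0.3000).
I(M;N) = H(M) + H(N) − H(M,N).
H(M) = 0.8555, H(N) = 1.5099, H(M,N) = 2.2694.
I(M;N) = 0.8555 + 1.5099 − 2.2694 = 0.096 bits.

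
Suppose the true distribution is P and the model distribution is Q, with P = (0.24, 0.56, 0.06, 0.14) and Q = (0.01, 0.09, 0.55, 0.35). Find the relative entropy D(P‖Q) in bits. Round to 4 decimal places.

2.2005 bits

D(P‖Q) = Σ p·log₂(p/q).
  0.24·log₂(0.24/0.01) = 1.10039
  0.56·log₂(0.56/0.09) = 1.47696
  0.06·log₂(0.06/0.55) = -0.19178
  0.14·log₂(0.14/0.35) = -0.18507
D(P‖Q) = 2.2005 bits.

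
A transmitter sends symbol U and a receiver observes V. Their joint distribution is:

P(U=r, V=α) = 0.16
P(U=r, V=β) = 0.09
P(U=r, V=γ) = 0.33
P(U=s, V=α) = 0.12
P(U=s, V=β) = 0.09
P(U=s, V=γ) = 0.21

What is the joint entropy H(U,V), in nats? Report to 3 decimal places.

H(U,V) = −Σ p(x,y)·ln p(x,y) over all 6 cells.
  cell (r,α): −0.16·ln0.16 = 0.2932
  cell (r,β): −0.09·ln0.09 = 0.2167
  cell (r,γ): −0.33·ln0.33 = 0.3659
  cell (s,α): −0.12·ln0.12 = 0.2544
  cell (s,β): −0.09·ln0.09 = 0.2167
  cell (s,γ): −0.21·ln0.21 = 0.3277
Sum = 1.675 nats.

1.675 nats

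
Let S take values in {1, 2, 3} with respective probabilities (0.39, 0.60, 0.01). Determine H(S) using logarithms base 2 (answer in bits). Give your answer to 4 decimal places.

1.0384 bits

H(S) = −Σ p·log₂ p.
  −(0.39)·log₂(0.39) = 0.52980
  −(0.60)·log₂(0.60) = 0.44218
  −(0.01)·log₂(0.01) = 0.06644
Sum: 0.52980 + 0.44218 + 0.06644 = 1.0384 bits.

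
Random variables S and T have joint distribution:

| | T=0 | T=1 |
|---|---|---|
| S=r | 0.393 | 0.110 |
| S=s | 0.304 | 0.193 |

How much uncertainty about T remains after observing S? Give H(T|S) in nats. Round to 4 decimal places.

0.5962 nats

Marginals: p(S) = (0.5030, 0.4970), p(T) = (0.6970, 0.3030).
H(T|S) = Σ p(S) · H(T|S=·).
  S=r: p=0.5030, H(T|S=r) = 0.5252
  S=s: p=0.4970, H(T|S=s) = 0.6680
Weighted sum = 0.5962 nats.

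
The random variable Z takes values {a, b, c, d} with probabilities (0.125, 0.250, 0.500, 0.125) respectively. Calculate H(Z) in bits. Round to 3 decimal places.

1.750 bits

H(Z) = −Σ p·log₂ p.
  −(0.125)·log₂(0.125) = 0.3750
  −(0.250)·log₂(0.250) = 0.5000
  −(0.500)·log₂(0.500) = 0.5000
  −(0.125)·log₂(0.125) = 0.3750
Sum: 0.3750 + 0.5000 + 0.5000 + 0.3750 = 1.750 bits.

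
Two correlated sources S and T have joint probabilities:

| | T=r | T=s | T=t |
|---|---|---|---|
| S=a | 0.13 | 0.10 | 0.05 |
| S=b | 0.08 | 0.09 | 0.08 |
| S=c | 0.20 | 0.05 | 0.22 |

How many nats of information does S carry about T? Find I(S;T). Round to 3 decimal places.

Marginals: p(S) = (0.2800, 0.2500, 0.4700), p(T) = (0.4100, 0.2400, 0.3500).
I(S;T) = H(S) + H(T) − H(S,T).
H(S) = 1.0579, H(T) = 1.0755, H(S,T) = 2.0709.
I(S;T) = 1.0579 + 1.0755 − 2.0709 = 0.062 nats.

0.062 nats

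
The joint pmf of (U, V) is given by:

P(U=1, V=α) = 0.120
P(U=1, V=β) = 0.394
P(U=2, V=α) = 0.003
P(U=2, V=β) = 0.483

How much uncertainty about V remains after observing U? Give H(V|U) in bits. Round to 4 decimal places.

0.4293 bits

Marginals: p(U) = (0.5140, 0.4860), p(V) = (0.1230, 0.8770).
H(V|U) = Σ p(U) · H(V|U=·).
  U=1: p=0.5140, H(V|U=1) = 0.7840
  U=2: p=0.4860, H(V|U=2) = 0.0542
Weighted sum = 0.4293 bits.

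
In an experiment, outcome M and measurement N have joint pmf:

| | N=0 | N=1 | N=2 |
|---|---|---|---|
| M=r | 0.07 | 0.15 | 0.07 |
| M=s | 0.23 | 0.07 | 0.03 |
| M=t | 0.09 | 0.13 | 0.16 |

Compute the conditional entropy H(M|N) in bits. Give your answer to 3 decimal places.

Marginals: p(M) = (0.2900, 0.3300, 0.3800), p(N) = (0.3900, 0.3500, 0.2600).
H(M|N) = Σ p(N) · H(M|N=·).
  N=0: p=0.3900, H(M|N=0) = 1.3823
  N=1: p=0.3500, H(M|N=1) = 1.5190
  N=2: p=0.2600, H(M|N=2) = 1.3002
Weighted sum = 1.409 bits.

1.409 bits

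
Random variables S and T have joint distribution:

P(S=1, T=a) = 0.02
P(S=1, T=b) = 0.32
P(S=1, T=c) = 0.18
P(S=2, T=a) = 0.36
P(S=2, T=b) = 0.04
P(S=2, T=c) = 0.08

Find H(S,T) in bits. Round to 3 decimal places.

H(S,T) = −Σ p(x,y)·log₂ p(x,y) over all 6 cells.
  cell (1,a): −0.02·log₂0.02 = 0.1129
  cell (1,b): −0.32·log₂0.32 = 0.5260
  cell (1,c): −0.18·log₂0.18 = 0.4453
  cell (2,a): −0.36·log₂0.36 = 0.5306
  cell (2,b): −0.04·log₂0.04 = 0.1858
  cell (2,c): −0.08·log₂0.08 = 0.2915
Sum = 2.092 bits.

2.092 bits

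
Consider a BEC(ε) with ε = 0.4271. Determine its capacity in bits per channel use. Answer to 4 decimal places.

0.5729 bits

Binary erasure channel: capacity C = 1 − ε.
C = 1 − 0.4271 = 0.5729 bits per channel use.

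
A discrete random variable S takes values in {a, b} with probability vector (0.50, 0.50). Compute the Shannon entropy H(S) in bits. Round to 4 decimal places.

1.0000 bits

H(S) = −Σ p·log₂ p.
  −(0.50)·log₂(0.50) = 0.50000
  −(0.50)·log₂(0.50) = 0.50000
Sum: 0.50000 + 0.50000 = 1.0000 bits.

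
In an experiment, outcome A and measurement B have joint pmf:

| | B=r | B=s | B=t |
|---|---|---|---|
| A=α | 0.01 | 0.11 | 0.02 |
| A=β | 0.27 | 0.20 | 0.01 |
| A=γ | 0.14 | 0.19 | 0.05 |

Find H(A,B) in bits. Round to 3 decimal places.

2.639 bits

H(A,B) = −Σ p(x,y)·log₂ p(x,y) over all 9 cells.
  cell (α,r): −0.01·log₂0.01 = 0.0664
  cell (α,s): −0.11·log₂0.11 = 0.3503
  cell (α,t): −0.02·log₂0.02 = 0.1129
  cell (β,r): −0.27·log₂0.27 = 0.5100
  cell (β,s): −0.20·log₂0.20 = 0.4644
  cell (β,t): −0.01·log₂0.01 = 0.0664
  cell (γ,r): −0.14·log₂0.14 = 0.3971
  cell (γ,s): −0.19·log₂0.19 = 0.4552
  cell (γ,t): −0.05·log₂0.05 = 0.2161
Sum = 2.639 bits.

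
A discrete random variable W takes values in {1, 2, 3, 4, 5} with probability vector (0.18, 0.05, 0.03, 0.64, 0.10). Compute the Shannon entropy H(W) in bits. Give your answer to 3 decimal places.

1.557 bits

H(W) = −Σ p·log₂ p.
  −(0.18)·log₂(0.18) = 0.4453
  −(0.05)·log₂(0.05) = 0.2161
  −(0.03)·log₂(0.03) = 0.1518
  −(0.64)·log₂(0.64) = 0.4121
  −(0.10)·log₂(0.10) = 0.3322
Sum: 0.4453 + 0.2161 + 0.1518 + 0.4121 + 0.3322 = 1.557 bits.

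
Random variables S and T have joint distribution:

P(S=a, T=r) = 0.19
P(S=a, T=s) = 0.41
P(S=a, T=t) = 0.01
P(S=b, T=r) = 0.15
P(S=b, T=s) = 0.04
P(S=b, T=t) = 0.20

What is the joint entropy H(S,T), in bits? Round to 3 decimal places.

2.110 bits

H(S,T) = −Σ p(x,y)·log₂ p(x,y) over all 6 cells.
  cell (a,r): −0.19·log₂0.19 = 0.4552
  cell (a,s): −0.41·log₂0.41 = 0.5274
  cell (a,t): −0.01·log₂0.01 = 0.0664
  cell (b,r): −0.15·log₂0.15 = 0.4105
  cell (b,s): −0.04·log₂0.04 = 0.1858
  cell (b,t): −0.20·log₂0.20 = 0.4644
Sum = 2.110 bits.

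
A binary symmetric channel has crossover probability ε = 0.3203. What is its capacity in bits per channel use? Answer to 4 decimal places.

Binary symmetric channel: C = 1 − h₂(ε) where h₂ is the binary entropy function.
h₂(0.3203) = −0.3203·log₂0.3203 − 0.6797·log₂0.6797 = 0.9047.
C = 1 − 0.9047 = 0.0953 bits per channel use.

0.0953 bits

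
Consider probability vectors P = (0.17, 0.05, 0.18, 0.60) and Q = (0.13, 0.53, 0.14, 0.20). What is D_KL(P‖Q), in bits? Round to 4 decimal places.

0.9117 bits

D(P‖Q) = Σ p·log₂(p/q).
  0.17·log₂(0.17/0.13) = 0.06579
  0.05·log₂(0.05/0.53) = -0.17030
  0.18·log₂(0.18/0.14) = 0.06526
  0.60·log₂(0.60/0.20) = 0.95098
D(P‖Q) = 0.9117 bits.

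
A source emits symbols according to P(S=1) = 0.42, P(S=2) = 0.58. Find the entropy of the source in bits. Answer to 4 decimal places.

0.9815 bits

H(S) = −Σ p·log₂ p.
  −(0.42)·log₂(0.42) = 0.52565
  −(0.58)·log₂(0.58) = 0.45581
Sum: 0.52565 + 0.45581 = 0.9815 bits.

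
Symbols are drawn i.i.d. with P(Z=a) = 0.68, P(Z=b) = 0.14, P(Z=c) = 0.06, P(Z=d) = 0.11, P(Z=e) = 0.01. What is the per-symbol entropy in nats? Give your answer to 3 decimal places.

0.995 nats

H(Z) = −Σ p·ln p.
  −(0.68)·ln(0.68) = 0.2623
  −(0.14)·ln(0.14) = 0.2753
  −(0.06)·ln(0.06) = 0.1688
  −(0.11)·ln(0.11) = 0.2428
  −(0.01)·ln(0.01) = 0.0461
Sum: 0.2623 + 0.2753 + 0.1688 + 0.2428 + 0.0461 = 0.995 nats.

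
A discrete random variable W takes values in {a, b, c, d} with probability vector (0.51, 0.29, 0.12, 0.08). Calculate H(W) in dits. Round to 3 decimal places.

H(W) = −Σ p·log₁₀ p.
  −(0.51)·log₁₀(0.51) = 0.1491
  −(0.29)·log₁₀(0.29) = 0.1559
  −(0.12)·log₁₀(0.12) = 0.1105
  −(0.08)·log₁₀(0.08) = 0.0878
Sum: 0.1491 + 0.1559 + 0.1105 + 0.0878 = 0.503 dits.

0.503 dits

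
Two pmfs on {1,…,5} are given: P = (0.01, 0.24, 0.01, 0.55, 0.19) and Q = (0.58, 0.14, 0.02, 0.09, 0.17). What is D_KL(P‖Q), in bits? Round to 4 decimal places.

1.5848 bits

D(P‖Q) = Σ p·log₂(p/q).
  0.01·log₂(0.01/0.58) = -0.05858
  0.24·log₂(0.24/0.14) = 0.18663
  0.01·log₂(0.01/0.02) = -0.01000
  0.55·log₂(0.55/0.09) = 1.43629
  0.19·log₂(0.19/0.17) = 0.03049
D(P‖Q) = 1.5848 bits.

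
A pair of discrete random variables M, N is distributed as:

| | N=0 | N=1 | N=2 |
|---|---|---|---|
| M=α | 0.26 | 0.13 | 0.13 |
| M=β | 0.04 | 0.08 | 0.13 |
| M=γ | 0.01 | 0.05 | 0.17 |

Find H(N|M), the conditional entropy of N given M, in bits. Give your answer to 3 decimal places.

1.369 bits

Marginals: p(M) = (0.5200, 0.2500, 0.2300), p(N) = (0.3100, 0.2600, 0.4300).
H(N|M) = Σ p(M) · H(N|M=·).
  M=α: p=0.5200, H(N|M=α) = 1.5000
  M=β: p=0.2500, H(N|M=β) = 1.4396
  M=γ: p=0.2300, H(N|M=γ) = 0.9976
Weighted sum = 1.369 bits.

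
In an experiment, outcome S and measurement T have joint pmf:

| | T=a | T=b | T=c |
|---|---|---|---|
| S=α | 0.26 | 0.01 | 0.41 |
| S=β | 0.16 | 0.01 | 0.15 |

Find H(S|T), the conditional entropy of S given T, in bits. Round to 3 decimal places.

Chain rule: H(S|T) = H(S,T) − H(T).
Marginals: p(S) = (0.6800, 0.3200), p(T) = (0.4200, 0.0200, 0.5600).
H(S,T) = 1.9991 bits; H(T) = 1.1070 bits.
H(S|T) = 1.9991 − 1.1070 = 0.892 bits.

0.892 bits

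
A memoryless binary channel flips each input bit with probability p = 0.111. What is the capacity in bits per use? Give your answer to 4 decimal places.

0.4971 bits

Binary symmetric channel: C = 1 − h₂(ε) where h₂ is the binary entropy function.
h₂(0.111) = −0.111·log₂0.111 − 0.889·log₂0.889 = 0.5029.
C = 1 − 0.5029 = 0.4971 bits per channel use.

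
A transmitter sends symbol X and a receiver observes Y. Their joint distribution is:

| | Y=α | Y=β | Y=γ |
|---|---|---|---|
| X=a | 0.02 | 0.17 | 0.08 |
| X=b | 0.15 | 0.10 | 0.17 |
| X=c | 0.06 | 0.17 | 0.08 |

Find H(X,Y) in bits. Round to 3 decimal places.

H(X,Y) = −Σ p(x,y)·log₂ p(x,y) over all 9 cells.
  cell (a,α): −0.02·log₂0.02 = 0.1129
  cell (a,β): −0.17·log₂0.17 = 0.4346
  cell (a,γ): −0.08·log₂0.08 = 0.2915
  cell (b,α): −0.15·log₂0.15 = 0.4105
  cell (b,β): −0.10·log₂0.10 = 0.3322
  cell (b,γ): −0.17·log₂0.17 = 0.4346
  cell (c,α): −0.06·log₂0.06 = 0.2435
  cell (c,β): −0.17·log₂0.17 = 0.4346
  cell (c,γ): −0.08·log₂0.08 = 0.2915
Sum = 2.986 bits.

2.986 bits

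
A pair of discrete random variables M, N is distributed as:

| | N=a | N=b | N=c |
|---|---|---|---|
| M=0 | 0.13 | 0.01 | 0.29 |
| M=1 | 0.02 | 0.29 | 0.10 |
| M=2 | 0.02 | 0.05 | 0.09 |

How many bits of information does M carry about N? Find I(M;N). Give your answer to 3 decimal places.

Marginals: p(M) = (0.4300, 0.4100, 0.1600), p(N) = (0.1700, 0.3500, 0.4800).
I(M;N) = Σ p(x,y)·log₂[p(x,y)/(p(x)p(y))].
  (0,a): 0.13·log₂(1.7784) = 0.1080
  (0,b): 0.01·log₂(0.0664) = -0.0391
  (0,c): 0.29·log₂(1.4050) = 0.1423
  (1,a): 0.02·log₂(0.2869) = -0.0360
  (1,b): 0.29·log₂(2.0209) = 0.2944
  (1,c): 0.10·log₂(0.5081) = -0.0977
  (2,a): 0.02·log₂(0.7353) = -0.0089
  (2,b): 0.05·log₂(0.8929) = -0.0082
  (2,c): 0.09·log₂(1.1719) = 0.0206
Sum = 0.375 bits.

0.375 bits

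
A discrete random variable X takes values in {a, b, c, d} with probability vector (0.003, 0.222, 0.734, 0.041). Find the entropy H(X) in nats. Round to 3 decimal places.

0.710 nats

H(X) = −Σ p·ln p.
  −(0.003)·ln(0.003) = 0.0174
  −(0.222)·ln(0.222) = 0.3341
  −(0.734)·ln(0.734) = 0.2270
  −(0.041)·ln(0.041) = 0.1310
Sum: 0.0174 + 0.3341 + 0.2270 + 0.1310 = 0.710 nats.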